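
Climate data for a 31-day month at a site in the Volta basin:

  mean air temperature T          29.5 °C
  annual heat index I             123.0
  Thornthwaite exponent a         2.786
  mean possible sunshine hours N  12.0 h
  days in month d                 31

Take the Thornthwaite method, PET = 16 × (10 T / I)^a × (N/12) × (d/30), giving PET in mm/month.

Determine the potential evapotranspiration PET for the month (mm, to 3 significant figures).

10T/I = 10 × 29.5 / 123.0 = 2.3984
(10T/I)^a = 2.3984^2.786 = 11.4409
Uncorrected PET = 16 × 11.4409 = 183.054 mm
Correction = (N/12)(d/30) = (12.0/12)(31/30) = 1.0333
PET = 183.054 × 1.0333 = 189.150 mm/month

189 mm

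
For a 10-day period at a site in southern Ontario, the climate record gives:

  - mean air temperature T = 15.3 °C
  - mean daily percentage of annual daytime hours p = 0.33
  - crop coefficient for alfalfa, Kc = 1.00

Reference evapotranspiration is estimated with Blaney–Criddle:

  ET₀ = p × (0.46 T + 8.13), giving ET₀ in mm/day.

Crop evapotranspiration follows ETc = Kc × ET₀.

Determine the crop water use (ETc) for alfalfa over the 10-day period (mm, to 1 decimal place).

50.1 mm

ET₀ = 0.33 × (0.46 × 15.3 + 8.13) = 0.33 × 15.168 = 5.0054 mm/d
ETc = Kc × ET₀ = 1.00 × 5.0054 = 5.0054 mm/d
Over 10 days: 5.0054 × 10 = 50.054 mm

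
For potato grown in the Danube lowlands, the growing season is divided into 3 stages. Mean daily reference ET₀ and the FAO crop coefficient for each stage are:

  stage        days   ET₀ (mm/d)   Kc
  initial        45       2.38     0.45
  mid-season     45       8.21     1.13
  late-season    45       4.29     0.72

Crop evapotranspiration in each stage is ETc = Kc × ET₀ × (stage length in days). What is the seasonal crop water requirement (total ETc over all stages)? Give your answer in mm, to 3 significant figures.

initial: 0.45 × 2.38 × 45 = 48.20 mm
mid-season: 1.13 × 8.21 × 45 = 417.48 mm
late-season: 0.72 × 4.29 × 45 = 139.00 mm
Seasonal total = 604.68 mm

605 mm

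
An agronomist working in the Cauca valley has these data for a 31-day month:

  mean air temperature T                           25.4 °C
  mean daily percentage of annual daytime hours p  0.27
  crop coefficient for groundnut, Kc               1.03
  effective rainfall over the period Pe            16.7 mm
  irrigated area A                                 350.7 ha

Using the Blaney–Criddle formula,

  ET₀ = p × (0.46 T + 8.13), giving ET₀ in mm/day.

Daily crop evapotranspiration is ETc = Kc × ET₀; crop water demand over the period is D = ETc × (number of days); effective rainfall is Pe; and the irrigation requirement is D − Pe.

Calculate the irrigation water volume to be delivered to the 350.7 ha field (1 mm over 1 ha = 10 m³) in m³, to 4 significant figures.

540500 m³

ET₀ = 0.27 × (0.46 × 25.4 + 8.13) = 0.27 × 19.814 = 5.3498 mm/d
ETc = Kc × ET₀ = 1.03 × 5.3498 = 5.5103 mm/d
Crop demand D = ETc × 31 d = 5.5103 × 31 = 170.819 mm
D − Pe = 170.819 − 16.7 = 154.119 mm
Volume = 154.119 mm × 350.7 ha × 10 = 540495.3 m³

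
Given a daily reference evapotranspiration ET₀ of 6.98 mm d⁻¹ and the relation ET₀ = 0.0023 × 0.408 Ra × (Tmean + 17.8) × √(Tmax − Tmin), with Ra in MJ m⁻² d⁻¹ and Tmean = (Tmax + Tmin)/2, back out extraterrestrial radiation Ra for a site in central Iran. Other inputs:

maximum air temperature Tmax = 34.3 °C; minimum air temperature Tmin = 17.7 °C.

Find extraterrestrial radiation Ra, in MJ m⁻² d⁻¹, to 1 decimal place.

41.7 MJ m⁻² d⁻¹

Tmean = (34.3+17.7)/2 = 26.00 °C; ΔT = 16.6
Ra = ET₀ / [0.0023 × 0.408 × (Tmean+17.8) × √ΔT]
   = 6.98 / (0.0023 × 0.408 × 43.80 × 4.0743) = 41.681 MJ m⁻² d⁻¹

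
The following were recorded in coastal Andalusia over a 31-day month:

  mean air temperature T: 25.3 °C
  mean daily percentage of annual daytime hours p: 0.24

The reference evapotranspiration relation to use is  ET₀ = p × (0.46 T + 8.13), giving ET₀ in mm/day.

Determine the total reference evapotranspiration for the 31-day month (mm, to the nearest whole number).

147 mm

ET₀ = 0.24 × (0.46 × 25.3 + 8.13) = 0.24 × 19.768 = 4.7443 mm/d
Monthly total = 4.7443 × 31 = 147.073 mm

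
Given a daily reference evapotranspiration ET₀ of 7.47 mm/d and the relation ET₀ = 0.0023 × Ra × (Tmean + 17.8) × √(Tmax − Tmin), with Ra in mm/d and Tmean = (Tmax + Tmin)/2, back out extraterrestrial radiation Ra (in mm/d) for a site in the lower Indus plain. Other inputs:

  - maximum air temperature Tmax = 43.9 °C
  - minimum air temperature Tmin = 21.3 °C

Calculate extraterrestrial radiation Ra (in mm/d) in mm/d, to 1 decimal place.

Tmean = 32.60 °C; √ΔT = 4.7539
Ra = ET₀ / [0.0023 × (Tmean+17.8) × √ΔT] = 7.47 / (0.0023 × 50.40 × 4.7539) = 13.555 mm/d

13.6 mm/d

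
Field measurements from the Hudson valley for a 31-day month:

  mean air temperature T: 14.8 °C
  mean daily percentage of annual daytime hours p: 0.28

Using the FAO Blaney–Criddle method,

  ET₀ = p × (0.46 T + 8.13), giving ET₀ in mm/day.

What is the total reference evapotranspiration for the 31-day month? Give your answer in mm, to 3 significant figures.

130 mm

ET₀ = 0.28 × (0.46 × 14.8 + 8.13) = 0.28 × 14.938 = 4.1826 mm/d
Monthly total = 4.1826 × 31 = 129.661 mm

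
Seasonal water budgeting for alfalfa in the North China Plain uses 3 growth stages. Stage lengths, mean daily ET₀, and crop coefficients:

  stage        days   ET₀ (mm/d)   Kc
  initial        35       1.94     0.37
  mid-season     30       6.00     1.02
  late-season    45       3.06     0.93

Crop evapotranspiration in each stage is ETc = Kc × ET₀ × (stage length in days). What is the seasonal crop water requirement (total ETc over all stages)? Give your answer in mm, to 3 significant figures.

337 mm

initial: 0.37 × 1.94 × 35 = 25.12 mm
mid-season: 1.02 × 6.00 × 30 = 183.60 mm
late-season: 0.93 × 3.06 × 45 = 128.06 mm
Seasonal total = 336.78 mm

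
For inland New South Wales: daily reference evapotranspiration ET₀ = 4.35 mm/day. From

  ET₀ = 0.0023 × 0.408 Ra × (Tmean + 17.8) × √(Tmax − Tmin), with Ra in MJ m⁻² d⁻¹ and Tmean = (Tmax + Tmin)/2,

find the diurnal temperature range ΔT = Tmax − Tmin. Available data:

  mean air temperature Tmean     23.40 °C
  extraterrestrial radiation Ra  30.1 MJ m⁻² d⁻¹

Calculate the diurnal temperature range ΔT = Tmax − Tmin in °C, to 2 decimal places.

13.97 °C

√ΔT = ET₀ / [0.0023 × 0.408 × Ra × (Tmean+17.8)] = 4.35 / (0.0023 × 12.2808 × 41.20) = 3.7380
ΔT = 3.7380² = 13.973 °C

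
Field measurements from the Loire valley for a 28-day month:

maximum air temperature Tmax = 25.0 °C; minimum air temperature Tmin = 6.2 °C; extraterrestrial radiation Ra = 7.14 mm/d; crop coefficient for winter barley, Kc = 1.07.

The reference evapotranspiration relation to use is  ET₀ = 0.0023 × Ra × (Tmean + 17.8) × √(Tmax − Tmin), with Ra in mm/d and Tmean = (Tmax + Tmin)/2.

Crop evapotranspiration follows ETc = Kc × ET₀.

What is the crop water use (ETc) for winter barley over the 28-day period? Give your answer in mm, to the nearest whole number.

Tmean = (25.0 + 6.2)/2 = 15.60 °C
ET₀ = 0.0023 × 7.14 × (15.60 + 17.8) × √18.8 = 0.0023 × 7.14 × 33.40 × 4.3359 = 2.3782 mm/d
ETc = Kc × ET₀ = 1.07 × 2.3782 = 2.5447 mm/d
Over 28 days: 2.5447 × 28 = 71.252 mm

71 mm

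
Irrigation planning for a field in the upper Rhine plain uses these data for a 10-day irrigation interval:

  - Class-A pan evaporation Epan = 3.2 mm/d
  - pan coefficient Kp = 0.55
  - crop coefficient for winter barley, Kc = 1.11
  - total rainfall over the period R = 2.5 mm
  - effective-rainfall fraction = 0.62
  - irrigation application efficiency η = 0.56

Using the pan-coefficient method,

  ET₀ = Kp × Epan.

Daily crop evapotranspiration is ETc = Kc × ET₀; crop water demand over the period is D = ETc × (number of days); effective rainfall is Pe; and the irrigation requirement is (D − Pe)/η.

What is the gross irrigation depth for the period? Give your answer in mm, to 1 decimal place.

32.1 mm

ET₀ = 0.55 × 3.2 = 1.7600 mm/d
ETc = Kc × ET₀ = 1.11 × 1.7600 = 1.9536 mm/d
Crop demand D = ETc × 10 d = 1.9536 × 10 = 19.536 mm
Pe = 0.62 × 2.5 = 1.550 mm
D − Pe = 19.536 − 1.550 = 17.986 mm
Gross irrigation = 17.986 / 0.56 = 32.118 mm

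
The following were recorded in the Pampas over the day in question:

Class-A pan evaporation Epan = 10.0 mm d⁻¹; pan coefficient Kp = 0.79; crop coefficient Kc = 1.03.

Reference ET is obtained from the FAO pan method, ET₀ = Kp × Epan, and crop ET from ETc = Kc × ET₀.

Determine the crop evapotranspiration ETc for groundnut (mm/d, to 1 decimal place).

ET₀ = 0.79 × 10.0 = 7.9000 mm/d
ETc = Kc × ET₀ = 1.03 × 7.9000 = 8.1370 mm/d

8.1 mm/d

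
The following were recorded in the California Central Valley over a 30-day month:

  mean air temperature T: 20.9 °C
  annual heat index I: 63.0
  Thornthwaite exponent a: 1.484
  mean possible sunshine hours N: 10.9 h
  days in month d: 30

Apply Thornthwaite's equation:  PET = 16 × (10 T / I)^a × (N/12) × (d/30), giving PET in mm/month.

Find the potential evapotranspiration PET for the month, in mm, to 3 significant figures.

10T/I = 10 × 20.9 / 63.0 = 3.3175
(10T/I)^a = 3.3175^1.484 = 5.9277
Uncorrected PET = 16 × 5.9277 = 94.843 mm
Correction = (N/12)(d/30) = (10.9/12)(30/30) = 0.9083
PET = 94.843 × 0.9083 = 86.146 mm/month

86.1 mm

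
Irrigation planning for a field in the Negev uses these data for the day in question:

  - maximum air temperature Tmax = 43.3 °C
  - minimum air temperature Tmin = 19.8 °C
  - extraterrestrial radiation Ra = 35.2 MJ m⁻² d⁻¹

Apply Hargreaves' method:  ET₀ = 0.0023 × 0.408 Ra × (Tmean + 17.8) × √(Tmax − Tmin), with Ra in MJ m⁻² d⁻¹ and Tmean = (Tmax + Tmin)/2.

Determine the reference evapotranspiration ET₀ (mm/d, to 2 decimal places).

Tmean = (43.3 + 19.8)/2 = 31.55 °C
0.408 Ra = 0.408 × 35.2 = 14.3616 mm/d equivalent
ET₀ = 0.0023 × 14.3616 × (31.55 + 17.8) × √23.5 = 0.0023 × 14.3616 × 49.35 × 4.8477 = 7.9023 mm/d

7.90 mm/d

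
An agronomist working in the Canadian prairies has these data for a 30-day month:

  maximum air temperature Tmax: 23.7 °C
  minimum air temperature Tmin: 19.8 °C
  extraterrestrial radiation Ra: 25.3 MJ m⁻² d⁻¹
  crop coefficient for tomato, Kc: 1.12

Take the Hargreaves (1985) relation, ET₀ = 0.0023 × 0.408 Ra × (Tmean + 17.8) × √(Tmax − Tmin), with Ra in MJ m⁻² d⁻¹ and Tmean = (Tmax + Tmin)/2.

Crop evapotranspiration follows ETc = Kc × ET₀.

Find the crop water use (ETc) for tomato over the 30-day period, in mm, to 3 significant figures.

62.3 mm

Tmean = (23.7 + 19.8)/2 = 21.75 °C
0.408 Ra = 0.408 × 25.3 = 10.3224 mm/d equivalent
ET₀ = 0.0023 × 10.3224 × (21.75 + 17.8) × √3.9 = 0.0023 × 10.3224 × 39.55 × 1.9748 = 1.8543 mm/d
ETc = Kc × ET₀ = 1.12 × 1.8543 = 2.0768 mm/d
Over 30 days: 2.0768 × 30 = 62.304 mm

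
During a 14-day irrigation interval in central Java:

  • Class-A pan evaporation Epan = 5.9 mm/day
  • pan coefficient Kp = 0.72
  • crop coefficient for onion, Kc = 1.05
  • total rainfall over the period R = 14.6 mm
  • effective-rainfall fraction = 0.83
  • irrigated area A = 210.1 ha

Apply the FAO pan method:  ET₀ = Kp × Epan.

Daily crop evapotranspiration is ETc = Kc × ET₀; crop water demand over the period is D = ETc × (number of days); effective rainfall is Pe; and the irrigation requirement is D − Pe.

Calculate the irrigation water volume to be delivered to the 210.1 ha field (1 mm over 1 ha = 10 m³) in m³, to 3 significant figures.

ET₀ = 0.72 × 5.9 = 4.2480 mm/d
ETc = Kc × ET₀ = 1.05 × 4.2480 = 4.4604 mm/d
Crop demand D = ETc × 14 d = 4.4604 × 14 = 62.446 mm
Pe = 0.83 × 14.6 = 12.118 mm
D − Pe = 62.446 − 12.118 = 50.328 mm
Volume = 50.328 mm × 210.1 ha × 10 = 105739.1 m³

106000 m³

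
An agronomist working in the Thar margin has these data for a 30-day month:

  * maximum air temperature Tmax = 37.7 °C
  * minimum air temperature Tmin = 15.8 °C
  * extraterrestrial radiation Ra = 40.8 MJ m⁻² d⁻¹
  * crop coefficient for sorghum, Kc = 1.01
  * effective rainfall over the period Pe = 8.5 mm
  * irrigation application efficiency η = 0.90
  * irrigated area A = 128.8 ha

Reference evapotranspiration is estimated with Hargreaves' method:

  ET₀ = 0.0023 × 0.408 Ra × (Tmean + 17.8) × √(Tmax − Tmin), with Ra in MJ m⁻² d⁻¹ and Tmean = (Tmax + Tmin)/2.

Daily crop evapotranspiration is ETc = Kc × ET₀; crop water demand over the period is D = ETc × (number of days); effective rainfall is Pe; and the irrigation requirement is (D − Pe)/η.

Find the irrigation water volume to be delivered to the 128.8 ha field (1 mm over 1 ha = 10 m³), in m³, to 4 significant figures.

334000 m³

Tmean = (37.7 + 15.8)/2 = 26.75 °C
0.408 Ra = 0.408 × 40.8 = 16.6464 mm/d equivalent
ET₀ = 0.0023 × 16.6464 × (26.75 + 17.8) × √21.9 = 0.0023 × 16.6464 × 44.55 × 4.6797 = 7.9820 mm/d
ETc = Kc × ET₀ = 1.01 × 7.9820 = 8.0618 mm/d
Crop demand D = ETc × 30 d = 8.0618 × 30 = 241.854 mm
D − Pe = 241.854 − 8.5 = 233.354 mm
Gross irrigation = 233.354 / 0.90 = 259.282 mm
Volume = 259.282 mm × 128.8 ha × 10 = 333955.2 m³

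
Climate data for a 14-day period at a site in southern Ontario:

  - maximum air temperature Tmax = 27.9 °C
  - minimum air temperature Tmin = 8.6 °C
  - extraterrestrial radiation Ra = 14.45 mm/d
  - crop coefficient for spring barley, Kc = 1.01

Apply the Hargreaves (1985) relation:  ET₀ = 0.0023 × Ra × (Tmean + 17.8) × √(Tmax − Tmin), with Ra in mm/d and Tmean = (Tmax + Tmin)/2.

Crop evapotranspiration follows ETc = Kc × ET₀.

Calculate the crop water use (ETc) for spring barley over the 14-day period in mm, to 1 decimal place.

Tmean = (27.9 + 8.6)/2 = 18.25 °C
ET₀ = 0.0023 × 14.45 × (18.25 + 17.8) × √19.3 = 0.0023 × 14.45 × 36.05 × 4.3932 = 5.2636 mm/d
ETc = Kc × ET₀ = 1.01 × 5.2636 = 5.3162 mm/d
Over 14 days: 5.3162 × 14 = 74.427 mm

74.4 mm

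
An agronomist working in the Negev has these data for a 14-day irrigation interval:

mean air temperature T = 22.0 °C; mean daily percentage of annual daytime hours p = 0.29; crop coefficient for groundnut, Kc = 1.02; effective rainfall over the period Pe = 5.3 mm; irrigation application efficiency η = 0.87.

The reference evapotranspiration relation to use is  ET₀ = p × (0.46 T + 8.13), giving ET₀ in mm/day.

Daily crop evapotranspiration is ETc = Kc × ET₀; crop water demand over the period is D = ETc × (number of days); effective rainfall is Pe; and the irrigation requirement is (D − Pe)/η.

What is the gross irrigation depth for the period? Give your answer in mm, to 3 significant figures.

80.8 mm

ET₀ = 0.29 × (0.46 × 22.0 + 8.13) = 0.29 × 18.250 = 5.2925 mm/d
ETc = Kc × ET₀ = 1.02 × 5.2925 = 5.3984 mm/d
Crop demand D = ETc × 14 d = 5.3984 × 14 = 75.578 mm
D − Pe = 75.578 − 5.3 = 70.278 mm
Gross irrigation = 70.278 / 0.87 = 80.779 mm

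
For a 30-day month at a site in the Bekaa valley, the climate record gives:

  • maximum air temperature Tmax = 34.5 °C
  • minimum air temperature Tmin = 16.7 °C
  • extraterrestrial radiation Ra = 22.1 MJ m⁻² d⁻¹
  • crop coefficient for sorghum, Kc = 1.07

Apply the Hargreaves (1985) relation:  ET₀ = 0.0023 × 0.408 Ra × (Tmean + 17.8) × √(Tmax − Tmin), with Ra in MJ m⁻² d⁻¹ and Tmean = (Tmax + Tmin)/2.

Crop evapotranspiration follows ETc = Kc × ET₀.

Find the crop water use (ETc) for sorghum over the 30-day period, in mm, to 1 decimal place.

121.9 mm

Tmean = (34.5 + 16.7)/2 = 25.60 °C
0.408 Ra = 0.408 × 22.1 = 9.0168 mm/d equivalent
ET₀ = 0.0023 × 9.0168 × (25.60 + 17.8) × √17.8 = 0.0023 × 9.0168 × 43.40 × 4.2190 = 3.7973 mm/d
ETc = Kc × ET₀ = 1.07 × 3.7973 = 4.0631 mm/d
Over 30 days: 4.0631 × 30 = 121.893 mm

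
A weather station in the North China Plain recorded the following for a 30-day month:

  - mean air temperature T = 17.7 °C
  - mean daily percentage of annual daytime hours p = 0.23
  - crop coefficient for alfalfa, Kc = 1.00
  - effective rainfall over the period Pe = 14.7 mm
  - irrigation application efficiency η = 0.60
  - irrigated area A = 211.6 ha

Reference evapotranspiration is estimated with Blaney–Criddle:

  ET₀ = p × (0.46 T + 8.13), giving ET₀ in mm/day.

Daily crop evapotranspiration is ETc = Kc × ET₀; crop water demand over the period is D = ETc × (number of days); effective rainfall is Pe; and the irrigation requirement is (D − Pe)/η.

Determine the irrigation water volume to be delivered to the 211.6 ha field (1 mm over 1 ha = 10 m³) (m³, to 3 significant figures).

ET₀ = 0.23 × (0.46 × 17.7 + 8.13) = 0.23 × 16.272 = 3.7426 mm/d
ETc = Kc × ET₀ = 1.00 × 3.7426 = 3.7426 mm/d
Crop demand D = ETc × 30 d = 3.7426 × 30 = 112.278 mm
D − Pe = 112.278 − 14.7 = 97.578 mm
Gross irrigation = 97.578 / 0.60 = 162.630 mm
Volume = 162.630 mm × 211.6 ha × 10 = 344125.1 m³

344000 m³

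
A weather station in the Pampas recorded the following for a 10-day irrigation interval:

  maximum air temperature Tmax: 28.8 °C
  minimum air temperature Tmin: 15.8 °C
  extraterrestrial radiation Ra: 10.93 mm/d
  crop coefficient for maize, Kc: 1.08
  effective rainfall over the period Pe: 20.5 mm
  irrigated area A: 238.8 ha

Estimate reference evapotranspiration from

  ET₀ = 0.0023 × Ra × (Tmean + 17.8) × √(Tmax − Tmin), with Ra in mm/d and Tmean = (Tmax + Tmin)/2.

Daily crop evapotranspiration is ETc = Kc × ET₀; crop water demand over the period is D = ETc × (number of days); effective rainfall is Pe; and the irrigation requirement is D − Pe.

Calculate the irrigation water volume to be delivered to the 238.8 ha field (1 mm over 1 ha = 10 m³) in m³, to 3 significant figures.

44800 m³

Tmean = (28.8 + 15.8)/2 = 22.30 °C
ET₀ = 0.0023 × 10.93 × (22.30 + 17.8) × √13.0 = 0.0023 × 10.93 × 40.10 × 3.6056 = 3.6347 mm/d
ETc = Kc × ET₀ = 1.08 × 3.6347 = 3.9255 mm/d
Crop demand D = ETc × 10 d = 3.9255 × 10 = 39.255 mm
D − Pe = 39.255 − 20.5 = 18.755 mm
Volume = 18.755 mm × 238.8 ha × 10 = 44786.9 m³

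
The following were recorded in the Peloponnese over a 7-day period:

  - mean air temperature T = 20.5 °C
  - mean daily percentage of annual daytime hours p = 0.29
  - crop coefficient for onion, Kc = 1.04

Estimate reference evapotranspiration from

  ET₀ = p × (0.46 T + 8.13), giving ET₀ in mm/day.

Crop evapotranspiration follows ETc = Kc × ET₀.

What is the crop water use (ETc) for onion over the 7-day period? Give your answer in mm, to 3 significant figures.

ET₀ = 0.29 × (0.46 × 20.5 + 8.13) = 0.29 × 17.560 = 5.0924 mm/d
ETc = Kc × ET₀ = 1.04 × 5.0924 = 5.2961 mm/d
Over 7 days: 5.2961 × 7 = 37.073 mm

37.1 mm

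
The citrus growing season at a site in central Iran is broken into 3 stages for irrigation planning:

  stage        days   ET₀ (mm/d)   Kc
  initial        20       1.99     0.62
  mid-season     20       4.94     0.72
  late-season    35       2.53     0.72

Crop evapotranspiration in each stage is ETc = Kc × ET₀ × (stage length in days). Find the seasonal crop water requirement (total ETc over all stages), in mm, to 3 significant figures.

initial: 0.62 × 1.99 × 20 = 24.68 mm
mid-season: 0.72 × 4.94 × 20 = 71.14 mm
late-season: 0.72 × 2.53 × 35 = 63.76 mm
Seasonal total = 159.58 mm

160 mm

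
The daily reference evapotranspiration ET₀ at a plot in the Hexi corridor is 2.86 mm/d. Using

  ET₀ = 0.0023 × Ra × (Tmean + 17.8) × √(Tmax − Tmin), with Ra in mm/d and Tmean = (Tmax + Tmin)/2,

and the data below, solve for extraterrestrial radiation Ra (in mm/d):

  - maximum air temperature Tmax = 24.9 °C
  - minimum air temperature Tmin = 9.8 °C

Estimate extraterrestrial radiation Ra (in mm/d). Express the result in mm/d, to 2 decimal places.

9.10 mm/d

Tmean = 17.35 °C; √ΔT = 3.8859
Ra = ET₀ / [0.0023 × (Tmean+17.8) × √ΔT] = 2.86 / (0.0023 × 35.15 × 3.8859) = 9.104 mm/d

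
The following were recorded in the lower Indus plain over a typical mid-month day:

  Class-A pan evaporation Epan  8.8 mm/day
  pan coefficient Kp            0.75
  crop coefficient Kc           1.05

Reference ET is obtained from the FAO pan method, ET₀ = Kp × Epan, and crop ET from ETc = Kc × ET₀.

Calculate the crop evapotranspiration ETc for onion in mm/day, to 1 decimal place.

ET₀ = 0.75 × 8.8 = 6.6000 mm/d
ETc = Kc × ET₀ = 1.05 × 6.6000 = 6.9300 mm/d

6.9 mm/day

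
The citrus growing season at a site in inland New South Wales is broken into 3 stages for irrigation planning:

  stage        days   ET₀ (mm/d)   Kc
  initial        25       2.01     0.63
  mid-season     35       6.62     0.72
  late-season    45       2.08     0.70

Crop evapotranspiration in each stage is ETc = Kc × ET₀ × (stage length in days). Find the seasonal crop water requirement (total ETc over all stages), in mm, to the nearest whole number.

initial: 0.63 × 2.01 × 25 = 31.66 mm
mid-season: 0.72 × 6.62 × 35 = 166.82 mm
late-season: 0.70 × 2.08 × 45 = 65.52 mm
Seasonal total = 264.00 mm

264 mm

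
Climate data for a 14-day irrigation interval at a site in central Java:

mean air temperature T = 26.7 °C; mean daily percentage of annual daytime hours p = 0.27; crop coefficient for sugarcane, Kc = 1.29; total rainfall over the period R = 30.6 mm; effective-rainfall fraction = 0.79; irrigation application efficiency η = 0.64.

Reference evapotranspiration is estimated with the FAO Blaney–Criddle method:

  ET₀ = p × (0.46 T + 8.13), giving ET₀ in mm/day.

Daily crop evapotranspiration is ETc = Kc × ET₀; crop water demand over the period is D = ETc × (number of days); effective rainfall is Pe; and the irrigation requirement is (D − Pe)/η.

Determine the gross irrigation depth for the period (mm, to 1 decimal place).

ET₀ = 0.27 × (0.46 × 26.7 + 8.13) = 0.27 × 20.412 = 5.5112 mm/d
ETc = Kc × ET₀ = 1.29 × 5.5112 = 7.1094 mm/d
Crop demand D = ETc × 14 d = 7.1094 × 14 = 99.532 mm
Pe = 0.79 × 30.6 = 24.174 mm
D − Pe = 99.532 − 24.174 = 75.358 mm
Gross irrigation = 75.358 / 0.64 = 117.747 mm

117.7 mm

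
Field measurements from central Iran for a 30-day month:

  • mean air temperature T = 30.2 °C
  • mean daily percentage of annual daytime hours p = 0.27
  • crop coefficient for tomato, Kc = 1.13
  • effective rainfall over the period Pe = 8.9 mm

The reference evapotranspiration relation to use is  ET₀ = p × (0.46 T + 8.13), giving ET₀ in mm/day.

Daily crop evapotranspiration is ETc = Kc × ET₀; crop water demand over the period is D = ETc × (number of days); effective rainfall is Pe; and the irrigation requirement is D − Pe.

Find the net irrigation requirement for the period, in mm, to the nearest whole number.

ET₀ = 0.27 × (0.46 × 30.2 + 8.13) = 0.27 × 22.022 = 5.9459 mm/d
ETc = Kc × ET₀ = 1.13 × 5.9459 = 6.7189 mm/d
Crop demand D = ETc × 30 d = 6.7189 × 30 = 201.567 mm
D − Pe = 201.567 − 8.9 = 192.667 mm

193 mm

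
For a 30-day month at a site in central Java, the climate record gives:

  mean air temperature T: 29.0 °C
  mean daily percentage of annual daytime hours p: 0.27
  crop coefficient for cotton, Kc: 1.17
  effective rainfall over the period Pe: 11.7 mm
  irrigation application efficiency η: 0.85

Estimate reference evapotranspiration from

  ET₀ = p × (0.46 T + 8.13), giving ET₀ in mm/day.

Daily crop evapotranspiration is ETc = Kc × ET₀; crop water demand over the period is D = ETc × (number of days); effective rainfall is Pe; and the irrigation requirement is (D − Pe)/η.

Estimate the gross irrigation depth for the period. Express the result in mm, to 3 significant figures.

226 mm

ET₀ = 0.27 × (0.46 × 29.0 + 8.13) = 0.27 × 21.470 = 5.7969 mm/d
ETc = Kc × ET₀ = 1.17 × 5.7969 = 6.7824 mm/d
Crop demand D = ETc × 30 d = 6.7824 × 30 = 203.472 mm
D − Pe = 203.472 − 11.7 = 191.772 mm
Gross irrigation = 191.772 / 0.85 = 225.614 mm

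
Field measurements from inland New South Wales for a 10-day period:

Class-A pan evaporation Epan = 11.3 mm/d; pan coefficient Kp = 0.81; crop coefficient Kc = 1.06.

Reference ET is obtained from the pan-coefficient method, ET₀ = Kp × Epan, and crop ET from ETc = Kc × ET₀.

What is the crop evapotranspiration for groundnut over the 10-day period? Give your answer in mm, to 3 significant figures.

97.0 mm

ET₀ = 0.81 × 11.3 = 9.1530 mm/d
ETc = Kc × ET₀ = 1.06 × 9.1530 = 9.7022 mm/d
Over 10 days: 9.7022 × 10 = 97.022 mm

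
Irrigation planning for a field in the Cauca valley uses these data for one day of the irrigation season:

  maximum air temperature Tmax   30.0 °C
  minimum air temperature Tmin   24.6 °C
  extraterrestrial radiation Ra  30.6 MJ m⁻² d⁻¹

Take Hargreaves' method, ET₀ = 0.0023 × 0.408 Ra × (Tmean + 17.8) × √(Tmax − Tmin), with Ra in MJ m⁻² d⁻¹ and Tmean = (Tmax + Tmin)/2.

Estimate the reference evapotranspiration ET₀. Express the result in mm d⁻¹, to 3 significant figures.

Tmean = (30.0 + 24.6)/2 = 27.30 °C
0.408 Ra = 0.408 × 30.6 = 12.4848 mm/d equivalent
ET₀ = 0.0023 × 12.4848 × (27.30 + 17.8) × √5.4 = 0.0023 × 12.4848 × 45.10 × 2.3238 = 3.0094 mm/d

3.01 mm d⁻¹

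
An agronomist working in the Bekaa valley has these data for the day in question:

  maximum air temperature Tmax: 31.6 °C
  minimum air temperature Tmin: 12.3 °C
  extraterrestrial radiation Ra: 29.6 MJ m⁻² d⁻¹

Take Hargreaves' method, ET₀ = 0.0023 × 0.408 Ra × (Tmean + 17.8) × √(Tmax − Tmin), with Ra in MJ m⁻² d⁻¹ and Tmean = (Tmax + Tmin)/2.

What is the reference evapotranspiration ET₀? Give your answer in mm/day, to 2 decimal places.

Tmean = (31.6 + 12.3)/2 = 21.95 °C
0.408 Ra = 0.408 × 29.6 = 12.0768 mm/d equivalent
ET₀ = 0.0023 × 12.0768 × (21.95 + 17.8) × √19.3 = 0.0023 × 12.0768 × 39.75 × 4.3932 = 4.8506 mm/d

4.85 mm/day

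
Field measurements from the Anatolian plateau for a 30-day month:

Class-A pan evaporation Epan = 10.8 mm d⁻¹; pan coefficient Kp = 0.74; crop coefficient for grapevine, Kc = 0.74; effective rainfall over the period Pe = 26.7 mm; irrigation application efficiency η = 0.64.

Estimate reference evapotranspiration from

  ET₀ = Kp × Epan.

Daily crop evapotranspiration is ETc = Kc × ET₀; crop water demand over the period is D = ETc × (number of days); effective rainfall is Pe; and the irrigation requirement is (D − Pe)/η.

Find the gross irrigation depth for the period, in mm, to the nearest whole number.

236 mm

ET₀ = 0.74 × 10.8 = 7.9920 mm/d
ETc = Kc × ET₀ = 0.74 × 7.9920 = 5.9141 mm/d
Crop demand D = ETc × 30 d = 5.9141 × 30 = 177.423 mm
D − Pe = 177.423 − 26.7 = 150.723 mm
Gross irrigation = 150.723 / 0.64 = 235.505 mm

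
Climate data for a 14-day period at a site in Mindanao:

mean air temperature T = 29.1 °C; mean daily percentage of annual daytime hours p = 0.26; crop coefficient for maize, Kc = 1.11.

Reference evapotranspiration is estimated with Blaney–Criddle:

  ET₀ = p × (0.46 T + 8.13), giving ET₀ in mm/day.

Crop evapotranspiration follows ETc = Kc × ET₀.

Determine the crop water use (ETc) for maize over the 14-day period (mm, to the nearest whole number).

ET₀ = 0.26 × (0.46 × 29.1 + 8.13) = 0.26 × 21.516 = 5.5942 mm/d
ETc = Kc × ET₀ = 1.11 × 5.5942 = 6.2096 mm/d
Over 14 days: 6.2096 × 14 = 86.934 mm

87 mm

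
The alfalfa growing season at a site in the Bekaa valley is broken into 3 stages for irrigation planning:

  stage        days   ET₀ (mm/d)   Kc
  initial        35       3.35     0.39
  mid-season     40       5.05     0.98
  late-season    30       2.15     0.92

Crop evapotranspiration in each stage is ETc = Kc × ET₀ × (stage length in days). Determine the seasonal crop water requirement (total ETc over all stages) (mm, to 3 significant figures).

initial: 0.39 × 3.35 × 35 = 45.73 mm
mid-season: 0.98 × 5.05 × 40 = 197.96 mm
late-season: 0.92 × 2.15 × 30 = 59.34 mm
Seasonal total = 303.03 mm

303 mm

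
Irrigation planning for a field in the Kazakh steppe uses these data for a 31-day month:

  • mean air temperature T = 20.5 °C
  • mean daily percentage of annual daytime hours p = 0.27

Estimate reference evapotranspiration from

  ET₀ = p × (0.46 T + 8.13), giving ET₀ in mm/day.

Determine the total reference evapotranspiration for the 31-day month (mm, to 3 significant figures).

147 mm

ET₀ = 0.27 × (0.46 × 20.5 + 8.13) = 0.27 × 17.560 = 4.7412 mm/d
Monthly total = 4.7412 × 31 = 146.977 mm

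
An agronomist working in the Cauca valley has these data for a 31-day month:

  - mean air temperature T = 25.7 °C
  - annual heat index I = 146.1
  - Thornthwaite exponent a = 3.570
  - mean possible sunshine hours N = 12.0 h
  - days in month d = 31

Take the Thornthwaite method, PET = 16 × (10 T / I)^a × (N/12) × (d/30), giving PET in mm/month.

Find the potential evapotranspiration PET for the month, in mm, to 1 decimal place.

10T/I = 10 × 25.7 / 146.1 = 1.7591
(10T/I)^a = 1.7591^3.570 = 7.5108
Uncorrected PET = 16 × 7.5108 = 120.173 mm
Correction = (N/12)(d/30) = (12.0/12)(31/30) = 1.0333
PET = 120.173 × 1.0333 = 124.175 mm/month

124.2 mm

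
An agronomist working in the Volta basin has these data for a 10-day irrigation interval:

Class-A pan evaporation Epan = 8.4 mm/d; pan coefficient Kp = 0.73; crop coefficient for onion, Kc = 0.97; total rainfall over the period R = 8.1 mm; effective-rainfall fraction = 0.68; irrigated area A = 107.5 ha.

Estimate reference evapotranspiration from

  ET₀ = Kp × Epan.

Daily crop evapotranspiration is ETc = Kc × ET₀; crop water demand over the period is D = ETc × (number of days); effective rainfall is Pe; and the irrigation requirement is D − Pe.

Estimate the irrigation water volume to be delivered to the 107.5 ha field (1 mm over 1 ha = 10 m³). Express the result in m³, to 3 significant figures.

ET₀ = 0.73 × 8.4 = 6.1320 mm/d
ETc = Kc × ET₀ = 0.97 × 6.1320 = 5.9480 mm/d
Crop demand D = ETc × 10 d = 5.9480 × 10 = 59.480 mm
Pe = 0.68 × 8.1 = 5.508 mm
D − Pe = 59.480 − 5.508 = 53.972 mm
Volume = 53.972 mm × 107.5 ha × 10 = 58019.9 m³

58000 m³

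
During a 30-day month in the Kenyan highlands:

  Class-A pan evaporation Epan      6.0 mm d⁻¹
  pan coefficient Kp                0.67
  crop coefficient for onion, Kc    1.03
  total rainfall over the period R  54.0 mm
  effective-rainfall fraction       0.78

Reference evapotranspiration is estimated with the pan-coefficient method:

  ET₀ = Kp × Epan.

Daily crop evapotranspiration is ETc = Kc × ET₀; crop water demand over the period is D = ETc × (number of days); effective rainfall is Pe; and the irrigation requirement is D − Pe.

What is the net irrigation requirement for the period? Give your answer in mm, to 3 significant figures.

ET₀ = 0.67 × 6.0 = 4.0200 mm/d
ETc = Kc × ET₀ = 1.03 × 4.0200 = 4.1406 mm/d
Crop demand D = ETc × 30 d = 4.1406 × 30 = 124.218 mm
Pe = 0.78 × 54.0 = 42.120 mm
D − Pe = 124.218 − 42.120 = 82.098 mm

82.1 mm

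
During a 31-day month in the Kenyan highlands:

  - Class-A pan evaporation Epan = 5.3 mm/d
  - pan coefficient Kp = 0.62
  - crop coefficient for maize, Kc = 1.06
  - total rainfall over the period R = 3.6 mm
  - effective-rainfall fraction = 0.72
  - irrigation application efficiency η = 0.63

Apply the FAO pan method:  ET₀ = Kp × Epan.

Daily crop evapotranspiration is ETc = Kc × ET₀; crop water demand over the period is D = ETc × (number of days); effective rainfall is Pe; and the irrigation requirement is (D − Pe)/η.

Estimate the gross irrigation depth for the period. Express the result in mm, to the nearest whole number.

ET₀ = 0.62 × 5.3 = 3.2860 mm/d
ETc = Kc × ET₀ = 1.06 × 3.2860 = 3.4832 mm/d
Crop demand D = ETc × 31 d = 3.4832 × 31 = 107.979 mm
Pe = 0.72 × 3.6 = 2.592 mm
D − Pe = 107.979 − 2.592 = 105.387 mm
Gross irrigation = 105.387 / 0.63 = 167.281 mm

167 mm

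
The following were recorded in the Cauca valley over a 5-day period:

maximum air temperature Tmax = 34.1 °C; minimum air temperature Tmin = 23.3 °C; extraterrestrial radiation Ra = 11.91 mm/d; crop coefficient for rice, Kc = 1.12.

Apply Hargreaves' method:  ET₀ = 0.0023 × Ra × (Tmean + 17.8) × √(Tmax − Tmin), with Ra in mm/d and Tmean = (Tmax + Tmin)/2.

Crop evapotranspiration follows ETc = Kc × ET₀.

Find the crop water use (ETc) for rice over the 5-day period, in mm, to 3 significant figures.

23.4 mm

Tmean = (34.1 + 23.3)/2 = 28.70 °C
ET₀ = 0.0023 × 11.91 × (28.70 + 17.8) × √10.8 = 0.0023 × 11.91 × 46.50 × 3.2863 = 4.1860 mm/d
ETc = Kc × ET₀ = 1.12 × 4.1860 = 4.6883 mm/d
Over 5 days: 4.6883 × 5 = 23.442 mm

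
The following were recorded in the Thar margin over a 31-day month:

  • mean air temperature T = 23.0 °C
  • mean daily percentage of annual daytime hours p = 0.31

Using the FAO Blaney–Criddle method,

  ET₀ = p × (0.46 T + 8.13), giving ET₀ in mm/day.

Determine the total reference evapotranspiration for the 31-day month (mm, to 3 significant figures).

180 mm

ET₀ = 0.31 × (0.46 × 23.0 + 8.13) = 0.31 × 18.710 = 5.8001 mm/d
Monthly total = 5.8001 × 31 = 179.803 mm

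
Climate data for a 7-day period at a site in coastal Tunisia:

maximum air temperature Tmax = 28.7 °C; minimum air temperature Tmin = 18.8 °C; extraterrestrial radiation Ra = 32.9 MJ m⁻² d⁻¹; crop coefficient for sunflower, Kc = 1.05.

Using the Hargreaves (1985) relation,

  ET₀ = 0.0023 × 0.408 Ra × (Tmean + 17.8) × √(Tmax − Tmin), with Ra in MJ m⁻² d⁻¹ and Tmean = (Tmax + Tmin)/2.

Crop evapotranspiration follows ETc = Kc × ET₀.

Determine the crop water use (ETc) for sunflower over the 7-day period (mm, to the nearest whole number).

Tmean = (28.7 + 18.8)/2 = 23.75 °C
0.408 Ra = 0.408 × 32.9 = 13.4232 mm/d equivalent
ET₀ = 0.0023 × 13.4232 × (23.75 + 17.8) × √9.9 = 0.0023 × 13.4232 × 41.55 × 3.1464 = 4.0362 mm/d
ETc = Kc × ET₀ = 1.05 × 4.0362 = 4.2380 mm/d
Over 7 days: 4.2380 × 7 = 29.666 mm

30 mm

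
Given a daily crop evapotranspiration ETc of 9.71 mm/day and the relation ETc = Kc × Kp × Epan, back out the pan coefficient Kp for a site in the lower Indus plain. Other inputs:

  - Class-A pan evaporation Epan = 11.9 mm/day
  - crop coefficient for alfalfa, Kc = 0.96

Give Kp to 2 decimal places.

ETc = Kc × Kp × Epan  ⇒  Kp = ETc / (Kc × Epan)
Kp = 9.71 / (0.96 × 11.9) = 9.71 / 11.424 = 0.8500

0.85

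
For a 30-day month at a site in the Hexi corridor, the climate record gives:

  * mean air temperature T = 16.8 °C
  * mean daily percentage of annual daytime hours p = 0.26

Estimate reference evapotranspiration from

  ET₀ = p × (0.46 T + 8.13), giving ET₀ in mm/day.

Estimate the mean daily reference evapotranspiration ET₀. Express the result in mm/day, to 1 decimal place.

4.1 mm/day

ET₀ = 0.26 × (0.46 × 16.8 + 8.13) = 0.26 × 15.858 = 4.1231 mm/d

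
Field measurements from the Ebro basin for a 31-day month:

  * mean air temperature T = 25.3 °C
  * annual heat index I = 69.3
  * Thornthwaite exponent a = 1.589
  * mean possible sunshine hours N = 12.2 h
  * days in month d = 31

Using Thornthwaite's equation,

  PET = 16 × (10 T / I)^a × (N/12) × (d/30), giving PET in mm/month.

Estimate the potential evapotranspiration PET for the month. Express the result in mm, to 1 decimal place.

10T/I = 10 × 25.3 / 69.3 = 3.6508
(10T/I)^a = 3.6508^1.589 = 7.8277
Uncorrected PET = 16 × 7.8277 = 125.243 mm
Correction = (N/12)(d/30) = (12.2/12)(31/30) = 1.0506
PET = 125.243 × 1.0506 = 131.580 mm/month

131.6 mm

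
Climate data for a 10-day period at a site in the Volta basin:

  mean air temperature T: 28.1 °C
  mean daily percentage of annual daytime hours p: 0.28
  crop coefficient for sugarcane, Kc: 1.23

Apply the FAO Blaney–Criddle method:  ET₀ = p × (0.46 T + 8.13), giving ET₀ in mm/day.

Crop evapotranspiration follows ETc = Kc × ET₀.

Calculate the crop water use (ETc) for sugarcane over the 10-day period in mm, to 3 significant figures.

72.5 mm

ET₀ = 0.28 × (0.46 × 28.1 + 8.13) = 0.28 × 21.056 = 5.8957 mm/d
ETc = Kc × ET₀ = 1.23 × 5.8957 = 7.2517 mm/d
Over 10 days: 7.2517 × 10 = 72.517 mm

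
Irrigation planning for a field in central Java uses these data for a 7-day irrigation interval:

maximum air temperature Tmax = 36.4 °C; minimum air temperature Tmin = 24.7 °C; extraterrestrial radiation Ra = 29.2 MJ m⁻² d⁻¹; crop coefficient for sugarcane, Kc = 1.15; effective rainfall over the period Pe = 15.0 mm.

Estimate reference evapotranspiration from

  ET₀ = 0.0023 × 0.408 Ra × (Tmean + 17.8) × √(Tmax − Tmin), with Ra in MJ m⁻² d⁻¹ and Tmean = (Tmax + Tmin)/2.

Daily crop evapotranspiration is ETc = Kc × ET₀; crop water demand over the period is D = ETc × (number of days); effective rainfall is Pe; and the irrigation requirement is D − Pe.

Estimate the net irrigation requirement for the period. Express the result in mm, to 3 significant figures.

Tmean = (36.4 + 24.7)/2 = 30.55 °C
0.408 Ra = 0.408 × 29.2 = 11.9136 mm/d equivalent
ET₀ = 0.0023 × 11.9136 × (30.55 + 17.8) × √11.7 = 0.0023 × 11.9136 × 48.35 × 3.4205 = 4.5317 mm/d
ETc = Kc × ET₀ = 1.15 × 4.5317 = 5.2115 mm/d
Crop demand D = ETc × 7 d = 5.2115 × 7 = 36.481 mm
D − Pe = 36.481 − 15.0 = 21.481 mm

21.5 mm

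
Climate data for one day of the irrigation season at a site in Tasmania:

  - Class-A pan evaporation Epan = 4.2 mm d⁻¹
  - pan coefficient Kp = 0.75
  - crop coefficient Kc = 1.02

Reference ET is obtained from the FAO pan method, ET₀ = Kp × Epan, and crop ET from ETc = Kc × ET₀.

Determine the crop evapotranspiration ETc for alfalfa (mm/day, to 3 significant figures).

3.21 mm/day

ET₀ = 0.75 × 4.2 = 3.1500 mm/d
ETc = Kc × ET₀ = 1.02 × 3.1500 = 3.2130 mm/d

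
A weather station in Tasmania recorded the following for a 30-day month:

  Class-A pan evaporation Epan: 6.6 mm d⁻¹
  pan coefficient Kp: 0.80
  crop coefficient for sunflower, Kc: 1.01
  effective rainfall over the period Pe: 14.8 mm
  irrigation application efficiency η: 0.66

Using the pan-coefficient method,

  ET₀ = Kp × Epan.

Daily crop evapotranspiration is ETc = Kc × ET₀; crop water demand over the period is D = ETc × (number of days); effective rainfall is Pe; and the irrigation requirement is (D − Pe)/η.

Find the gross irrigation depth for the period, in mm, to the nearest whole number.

ET₀ = 0.80 × 6.6 = 5.2800 mm/d
ETc = Kc × ET₀ = 1.01 × 5.2800 = 5.3328 mm/d
Crop demand D = ETc × 30 d = 5.3328 × 30 = 159.984 mm
D − Pe = 159.984 − 14.8 = 145.184 mm
Gross irrigation = 145.184 / 0.66 = 219.976 mm

220 mm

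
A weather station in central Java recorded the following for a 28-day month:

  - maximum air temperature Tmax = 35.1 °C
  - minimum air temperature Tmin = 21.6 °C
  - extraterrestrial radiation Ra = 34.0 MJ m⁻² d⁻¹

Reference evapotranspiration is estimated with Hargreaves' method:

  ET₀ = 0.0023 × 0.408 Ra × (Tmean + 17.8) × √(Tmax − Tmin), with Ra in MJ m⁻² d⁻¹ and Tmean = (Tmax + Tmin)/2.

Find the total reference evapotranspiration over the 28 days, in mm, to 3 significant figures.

151 mm

Tmean = (35.1 + 21.6)/2 = 28.35 °C
0.408 Ra = 0.408 × 34.0 = 13.8720 mm/d equivalent
ET₀ = 0.0023 × 13.8720 × (28.35 + 17.8) × √13.5 = 0.0023 × 13.8720 × 46.15 × 3.6742 = 5.4101 mm/d
Over 28 days: 5.4101 × 28 = 151.483 mm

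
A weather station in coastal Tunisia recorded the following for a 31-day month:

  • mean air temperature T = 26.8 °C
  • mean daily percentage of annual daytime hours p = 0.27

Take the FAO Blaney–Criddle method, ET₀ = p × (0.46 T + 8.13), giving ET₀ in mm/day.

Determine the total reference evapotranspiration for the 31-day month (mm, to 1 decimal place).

ET₀ = 0.27 × (0.46 × 26.8 + 8.13) = 0.27 × 20.458 = 5.5237 mm/d
Monthly total = 5.5237 × 31 = 171.235 mm

171.2 mm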